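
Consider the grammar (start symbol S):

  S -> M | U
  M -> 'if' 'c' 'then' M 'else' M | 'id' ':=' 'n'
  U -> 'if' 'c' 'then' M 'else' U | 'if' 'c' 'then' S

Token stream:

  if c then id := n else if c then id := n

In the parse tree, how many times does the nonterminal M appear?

2

[S [U if c then [M id := n] else [U if c then [S [M id := n]]]]]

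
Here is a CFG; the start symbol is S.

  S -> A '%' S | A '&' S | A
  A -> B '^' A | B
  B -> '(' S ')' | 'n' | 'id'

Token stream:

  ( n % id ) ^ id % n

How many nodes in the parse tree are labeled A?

[S [A [B ( [S [A [B n]] % [S [A [B id]]]] )] ^ [A [B id]]] % [S [A [B n]]]]

5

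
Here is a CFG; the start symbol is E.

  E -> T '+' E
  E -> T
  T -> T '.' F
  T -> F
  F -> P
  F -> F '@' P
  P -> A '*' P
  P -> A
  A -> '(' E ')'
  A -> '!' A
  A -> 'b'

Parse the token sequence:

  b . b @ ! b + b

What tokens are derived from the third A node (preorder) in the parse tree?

[E [T [T [F [P [A b]]]] . [F [F [P [A b]]] @ [P [A ! [A b]]]]] + [E [T [F [P [A b]]]]]]

! b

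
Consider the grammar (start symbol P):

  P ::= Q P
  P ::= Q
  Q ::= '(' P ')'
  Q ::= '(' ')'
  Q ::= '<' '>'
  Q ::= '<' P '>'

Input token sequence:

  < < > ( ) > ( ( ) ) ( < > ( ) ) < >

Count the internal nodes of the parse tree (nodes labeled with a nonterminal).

18

[P [Q < [P [Q < >] [P [Q ( )]]] >] [P [Q ( [P [Q ( )]] )] [P [Q ( [P [Q < >] [P [Q ( )]]] )] [P [Q < >]]]]]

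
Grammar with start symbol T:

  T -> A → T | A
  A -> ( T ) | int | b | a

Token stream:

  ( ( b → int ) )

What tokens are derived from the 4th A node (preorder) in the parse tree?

int

[T [A ( [T [A ( [T [A b] → [T [A int]]] )]] )]]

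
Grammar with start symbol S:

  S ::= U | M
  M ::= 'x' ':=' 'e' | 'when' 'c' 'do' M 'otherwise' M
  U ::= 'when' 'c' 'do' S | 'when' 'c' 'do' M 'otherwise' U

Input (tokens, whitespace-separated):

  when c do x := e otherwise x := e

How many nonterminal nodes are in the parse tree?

4

[S [M when c do [M x := e] otherwise [M x := e]]]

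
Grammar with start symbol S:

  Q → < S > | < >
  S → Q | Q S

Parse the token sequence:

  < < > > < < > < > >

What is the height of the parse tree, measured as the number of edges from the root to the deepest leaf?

6

[S [Q < [S [Q < >]] >] [S [Q < [S [Q < >] [S [Q < >]]] >]]]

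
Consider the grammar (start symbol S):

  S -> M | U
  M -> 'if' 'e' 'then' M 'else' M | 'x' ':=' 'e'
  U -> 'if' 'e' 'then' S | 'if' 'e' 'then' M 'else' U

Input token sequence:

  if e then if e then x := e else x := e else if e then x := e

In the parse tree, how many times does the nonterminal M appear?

4

[S [U if e then [M if e then [M x := e] else [M x := e]] else [U if e then [S [M x := e]]]]]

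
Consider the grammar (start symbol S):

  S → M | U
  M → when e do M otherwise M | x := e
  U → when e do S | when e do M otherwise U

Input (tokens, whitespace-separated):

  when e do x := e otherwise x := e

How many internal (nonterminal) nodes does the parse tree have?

[S [M when e do [M x := e] otherwise [M x := e]]]

4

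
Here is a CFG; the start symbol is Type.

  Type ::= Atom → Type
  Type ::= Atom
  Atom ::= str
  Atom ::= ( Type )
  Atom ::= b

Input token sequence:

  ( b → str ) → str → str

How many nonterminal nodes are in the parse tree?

[Type [Atom ( [Type [Atom b] → [Type [Atom str]]] )] → [Type [Atom str] → [Type [Atom str]]]]

10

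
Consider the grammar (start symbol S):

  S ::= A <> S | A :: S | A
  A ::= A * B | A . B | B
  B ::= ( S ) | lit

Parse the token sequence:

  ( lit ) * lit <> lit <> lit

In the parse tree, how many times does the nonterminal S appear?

[S [A [A [B ( [S [A [B lit]]] )]] * [B lit]] <> [S [A [B lit]] <> [S [A [B lit]]]]]

4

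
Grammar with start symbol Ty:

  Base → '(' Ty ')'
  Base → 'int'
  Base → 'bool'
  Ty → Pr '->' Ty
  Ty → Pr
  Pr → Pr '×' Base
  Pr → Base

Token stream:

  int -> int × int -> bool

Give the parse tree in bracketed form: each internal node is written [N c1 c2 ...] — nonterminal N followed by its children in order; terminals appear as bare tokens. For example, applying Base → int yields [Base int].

[Ty [Pr [Base int]] -> [Ty [Pr [Pr [Base int]] × [Base int]] -> [Ty [Pr [Base bool]]]]]

Ty
Pr -> Ty
Base -> Ty
int -> Ty
int -> Pr -> Ty
int -> Pr × Base -> Ty
int -> Base × Base -> Ty
int -> int × Base -> Ty
int -> int × int -> Ty
int -> int × int -> Pr
int -> int × int -> Base
int -> int × int -> bool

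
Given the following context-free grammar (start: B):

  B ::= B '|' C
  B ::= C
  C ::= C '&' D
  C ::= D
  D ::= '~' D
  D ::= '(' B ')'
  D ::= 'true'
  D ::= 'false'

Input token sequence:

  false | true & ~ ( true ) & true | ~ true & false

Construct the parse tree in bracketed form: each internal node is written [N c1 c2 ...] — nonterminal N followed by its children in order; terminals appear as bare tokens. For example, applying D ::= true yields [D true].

B
B | C
B | C | C
C | C | C
D | C | C
false | C | C
false | C & D | C
false | C & D & D | C
false | D & D & D | C
false | true & D & D | C
false | true & ~ D & D | C
false | true & ~ ( B ) & D | C
false | true & ~ ( C ) & D | C
false | true & ~ ( D ) & D | C
false | true & ~ ( true ) & D | C
false | true & ~ ( true ) & true | C
false | true & ~ ( true ) & true | C & D
false | true & ~ ( true ) & true | D & D
false | true & ~ ( true ) & true | ~ D & D
false | true & ~ ( true ) & true | ~ true & D
false | true & ~ ( true ) & true | ~ true & false

[B [B [B [C [D false]]] | [C [C [C [D true]] & [D ~ [D ( [B [C [D true]]] )]]] & [D true]]] | [C [C [D ~ [D true]]] & [D false]]]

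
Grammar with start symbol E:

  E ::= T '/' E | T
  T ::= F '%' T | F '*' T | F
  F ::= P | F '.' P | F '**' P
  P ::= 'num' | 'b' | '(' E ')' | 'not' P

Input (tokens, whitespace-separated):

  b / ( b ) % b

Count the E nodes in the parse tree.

3

[E [T [F [P b]]] / [E [T [F [P ( [E [T [F [P b]]]] )]] % [T [F [P b]]]]]]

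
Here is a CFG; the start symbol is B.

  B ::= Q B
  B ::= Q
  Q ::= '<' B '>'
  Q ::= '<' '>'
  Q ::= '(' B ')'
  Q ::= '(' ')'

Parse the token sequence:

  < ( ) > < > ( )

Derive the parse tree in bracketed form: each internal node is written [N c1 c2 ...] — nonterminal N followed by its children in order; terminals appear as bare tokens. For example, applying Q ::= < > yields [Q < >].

[B [Q < [B [Q ( )]] >] [B [Q < >] [B [Q ( )]]]]

B
Q B
< B > B
< Q > B
< ( ) > B
< ( ) > Q B
< ( ) > < > B
< ( ) > < > Q
< ( ) > < > ( )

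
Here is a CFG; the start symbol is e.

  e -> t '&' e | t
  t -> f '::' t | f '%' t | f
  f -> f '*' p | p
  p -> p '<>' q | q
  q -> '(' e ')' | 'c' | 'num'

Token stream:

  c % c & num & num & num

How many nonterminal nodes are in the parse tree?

24

[e [t [f [p [q c]]] % [t [f [p [q c]]]]] & [e [t [f [p [q num]]]] & [e [t [f [p [q num]]]] & [e [t [f [p [q num]]]]]]]]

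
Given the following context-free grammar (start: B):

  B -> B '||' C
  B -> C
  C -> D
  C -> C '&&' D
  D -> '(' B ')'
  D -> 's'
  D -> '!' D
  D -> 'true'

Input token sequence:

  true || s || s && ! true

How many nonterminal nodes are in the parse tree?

[B [B [B [C [D true]]] || [C [D s]]] || [C [C [D s]] && [D ! [D true]]]]

12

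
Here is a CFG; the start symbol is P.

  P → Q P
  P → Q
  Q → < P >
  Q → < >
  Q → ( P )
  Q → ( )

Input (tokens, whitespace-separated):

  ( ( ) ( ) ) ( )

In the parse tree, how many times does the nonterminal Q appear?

4

[P [Q ( [P [Q ( )] [P [Q ( )]]] )] [P [Q ( )]]]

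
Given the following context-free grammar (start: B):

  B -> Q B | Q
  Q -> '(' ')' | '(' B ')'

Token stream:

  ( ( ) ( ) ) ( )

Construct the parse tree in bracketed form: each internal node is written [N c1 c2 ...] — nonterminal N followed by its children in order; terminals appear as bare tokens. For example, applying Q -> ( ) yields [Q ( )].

[B [Q ( [B [Q ( )] [B [Q ( )]]] )] [B [Q ( )]]]

B
Q B
( B ) B
( Q B ) B
( ( ) B ) B
( ( ) Q ) B
( ( ) ( ) ) B
( ( ) ( ) ) Q
( ( ) ( ) ) ( )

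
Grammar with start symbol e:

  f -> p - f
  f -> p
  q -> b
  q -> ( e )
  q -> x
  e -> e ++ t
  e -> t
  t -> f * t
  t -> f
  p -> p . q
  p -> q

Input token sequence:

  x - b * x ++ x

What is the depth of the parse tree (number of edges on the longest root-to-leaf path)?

7

[e [e [t [f [p [q x]] - [f [p [q b]]]] * [t [f [p [q x]]]]]] ++ [t [f [p [q x]]]]]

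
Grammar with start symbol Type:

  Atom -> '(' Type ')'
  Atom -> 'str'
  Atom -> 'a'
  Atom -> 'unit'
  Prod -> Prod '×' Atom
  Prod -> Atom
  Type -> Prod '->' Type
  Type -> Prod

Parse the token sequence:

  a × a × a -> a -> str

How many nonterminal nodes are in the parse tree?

[Type [Prod [Prod [Prod [Atom a]] × [Atom a]] × [Atom a]] -> [Type [Prod [Atom a]] -> [Type [Prod [Atom str]]]]]

13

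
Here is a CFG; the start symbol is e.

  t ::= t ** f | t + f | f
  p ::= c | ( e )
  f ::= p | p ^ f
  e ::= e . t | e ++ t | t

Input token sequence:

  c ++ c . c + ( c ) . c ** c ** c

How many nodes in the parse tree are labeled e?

[e [e [e [e [t [f [p c]]]] ++ [t [f [p c]]]] . [t [t [f [p c]]] + [f [p ( [e [t [f [p c]]]] )]]]] . [t [t [t [f [p c]]] ** [f [p c]]] ** [f [p c]]]]

5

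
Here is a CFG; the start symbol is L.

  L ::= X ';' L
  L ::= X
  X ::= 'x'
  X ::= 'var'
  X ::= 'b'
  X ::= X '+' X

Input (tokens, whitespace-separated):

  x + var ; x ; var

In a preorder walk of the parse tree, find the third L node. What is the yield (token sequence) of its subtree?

[L [X [X x] + [X var]] ; [L [X x] ; [L [X var]]]]

var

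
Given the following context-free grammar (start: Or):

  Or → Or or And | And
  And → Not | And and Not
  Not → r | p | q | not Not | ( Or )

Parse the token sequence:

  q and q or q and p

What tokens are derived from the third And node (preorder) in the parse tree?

q and p

[Or [Or [And [And [Not q]] and [Not q]]] or [And [And [Not q]] and [Not p]]]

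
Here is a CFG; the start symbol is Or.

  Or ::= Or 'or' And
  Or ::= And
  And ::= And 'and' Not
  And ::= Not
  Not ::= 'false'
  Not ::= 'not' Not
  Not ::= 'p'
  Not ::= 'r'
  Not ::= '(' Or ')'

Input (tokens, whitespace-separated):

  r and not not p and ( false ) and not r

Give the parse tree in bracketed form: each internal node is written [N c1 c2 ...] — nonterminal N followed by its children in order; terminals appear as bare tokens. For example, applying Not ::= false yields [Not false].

Or
And
And and Not
And and Not and Not
And and Not and Not and Not
Not and Not and Not and Not
r and Not and Not and Not
r and not Not and Not and Not
r and not not Not and Not and Not
r and not not p and Not and Not
r and not not p and ( Or ) and Not
r and not not p and ( And ) and Not
r and not not p and ( Not ) and Not
r and not not p and ( false ) and Not
r and not not p and ( false ) and not Not
r and not not p and ( false ) and not r

[Or [And [And [And [And [Not r]] and [Not not [Not not [Not p]]]] and [Not ( [Or [And [Not false]]] )]] and [Not not [Not r]]]]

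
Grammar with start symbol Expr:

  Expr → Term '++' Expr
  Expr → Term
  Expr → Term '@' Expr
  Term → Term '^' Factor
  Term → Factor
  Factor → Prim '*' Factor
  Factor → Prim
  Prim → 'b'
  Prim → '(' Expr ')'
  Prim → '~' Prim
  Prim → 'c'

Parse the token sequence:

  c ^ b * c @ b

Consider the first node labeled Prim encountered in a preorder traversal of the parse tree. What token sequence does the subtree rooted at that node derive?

[Expr [Term [Term [Factor [Prim c]]] ^ [Factor [Prim b] * [Factor [Prim c]]]] @ [Expr [Term [Factor [Prim b]]]]]

c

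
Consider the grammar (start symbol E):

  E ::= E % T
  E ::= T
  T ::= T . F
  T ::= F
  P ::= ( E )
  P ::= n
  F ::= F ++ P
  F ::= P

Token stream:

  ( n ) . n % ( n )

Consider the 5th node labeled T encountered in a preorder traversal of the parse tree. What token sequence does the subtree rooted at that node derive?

[E [E [T [T [F [P ( [E [T [F [P n]]]] )]]] . [F [P n]]]] % [T [F [P ( [E [T [F [P n]]]] )]]]]

n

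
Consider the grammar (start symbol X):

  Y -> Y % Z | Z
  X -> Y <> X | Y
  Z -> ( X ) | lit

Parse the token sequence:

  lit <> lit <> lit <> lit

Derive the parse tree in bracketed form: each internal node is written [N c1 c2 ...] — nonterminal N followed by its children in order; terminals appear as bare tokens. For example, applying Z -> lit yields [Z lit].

[X [Y [Z lit]] <> [X [Y [Z lit]] <> [X [Y [Z lit]] <> [X [Y [Z lit]]]]]]

X
Y <> X
Z <> X
lit <> X
lit <> Y <> X
lit <> Z <> X
lit <> lit <> X
lit <> lit <> Y <> X
lit <> lit <> Z <> X
lit <> lit <> lit <> X
lit <> lit <> lit <> Y
lit <> lit <> lit <> Z
lit <> lit <> lit <> lit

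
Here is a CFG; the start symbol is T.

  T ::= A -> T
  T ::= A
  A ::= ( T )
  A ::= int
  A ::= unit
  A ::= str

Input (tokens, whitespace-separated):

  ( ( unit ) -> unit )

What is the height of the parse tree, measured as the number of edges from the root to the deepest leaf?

6

[T [A ( [T [A ( [T [A unit]] )] -> [T [A unit]]] )]]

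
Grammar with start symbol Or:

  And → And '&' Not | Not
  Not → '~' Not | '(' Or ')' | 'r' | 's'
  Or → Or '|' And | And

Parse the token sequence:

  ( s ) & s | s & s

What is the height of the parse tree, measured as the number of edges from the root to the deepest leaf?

8

[Or [Or [And [And [Not ( [Or [And [Not s]]] )]] & [Not s]]] | [And [And [Not s]] & [Not s]]]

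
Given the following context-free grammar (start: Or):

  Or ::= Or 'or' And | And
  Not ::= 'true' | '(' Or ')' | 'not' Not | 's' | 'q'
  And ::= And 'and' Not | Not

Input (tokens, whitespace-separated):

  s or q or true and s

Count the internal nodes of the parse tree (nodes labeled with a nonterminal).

11

[Or [Or [Or [And [Not s]]] or [And [Not q]]] or [And [And [Not true]] and [Not s]]]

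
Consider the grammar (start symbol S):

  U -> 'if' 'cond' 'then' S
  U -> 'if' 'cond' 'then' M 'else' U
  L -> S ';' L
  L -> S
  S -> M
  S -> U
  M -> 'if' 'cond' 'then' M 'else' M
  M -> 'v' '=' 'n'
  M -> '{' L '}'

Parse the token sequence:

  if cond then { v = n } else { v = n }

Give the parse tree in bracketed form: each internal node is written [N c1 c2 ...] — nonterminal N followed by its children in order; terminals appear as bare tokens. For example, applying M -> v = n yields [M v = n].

[S [M if cond then [M { [L [S [M v = n]]] }] else [M { [L [S [M v = n]]] }]]]

S
M
if cond then M else M
if cond then { L } else M
if cond then { S } else M
if cond then { M } else M
if cond then { v = n } else M
if cond then { v = n } else { L }
if cond then { v = n } else { S }
if cond then { v = n } else { M }
if cond then { v = n } else { v = n }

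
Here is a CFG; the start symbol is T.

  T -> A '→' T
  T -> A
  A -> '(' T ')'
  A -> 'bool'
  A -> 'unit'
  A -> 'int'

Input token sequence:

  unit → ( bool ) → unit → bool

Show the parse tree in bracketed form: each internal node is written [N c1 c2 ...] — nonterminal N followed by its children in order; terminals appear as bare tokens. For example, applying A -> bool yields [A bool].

T
A → T
unit → T
unit → A → T
unit → ( T ) → T
unit → ( A ) → T
unit → ( bool ) → T
unit → ( bool ) → A → T
unit → ( bool ) → unit → T
unit → ( bool ) → unit → A
unit → ( bool ) → unit → bool

[T [A unit] → [T [A ( [T [A bool]] )] → [T [A unit] → [T [A bool]]]]]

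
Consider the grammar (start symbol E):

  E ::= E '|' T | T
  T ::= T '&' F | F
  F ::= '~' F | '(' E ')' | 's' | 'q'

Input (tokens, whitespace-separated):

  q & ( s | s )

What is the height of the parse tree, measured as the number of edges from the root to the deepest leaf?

7

[E [T [T [F q]] & [F ( [E [E [T [F s]]] | [T [F s]]] )]]]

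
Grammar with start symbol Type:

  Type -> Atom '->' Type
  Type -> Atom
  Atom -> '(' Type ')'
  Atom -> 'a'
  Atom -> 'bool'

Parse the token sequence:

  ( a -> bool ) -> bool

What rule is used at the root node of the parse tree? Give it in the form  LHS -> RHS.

Type -> Atom '->' Type

[Type [Atom ( [Type [Atom a] -> [Type [Atom bool]]] )] -> [Type [Atom bool]]]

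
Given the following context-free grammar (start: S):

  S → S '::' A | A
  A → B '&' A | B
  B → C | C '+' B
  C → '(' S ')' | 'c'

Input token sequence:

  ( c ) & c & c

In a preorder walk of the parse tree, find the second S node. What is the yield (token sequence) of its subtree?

c

[S [A [B [C ( [S [A [B [C c]]]] )]] & [A [B [C c]] & [A [B [C c]]]]]]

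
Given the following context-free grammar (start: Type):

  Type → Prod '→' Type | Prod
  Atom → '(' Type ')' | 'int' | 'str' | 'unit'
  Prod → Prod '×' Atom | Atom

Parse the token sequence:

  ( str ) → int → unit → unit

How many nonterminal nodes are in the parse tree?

15

[Type [Prod [Atom ( [Type [Prod [Atom str]]] )]] → [Type [Prod [Atom int]] → [Type [Prod [Atom unit]] → [Type [Prod [Atom unit]]]]]]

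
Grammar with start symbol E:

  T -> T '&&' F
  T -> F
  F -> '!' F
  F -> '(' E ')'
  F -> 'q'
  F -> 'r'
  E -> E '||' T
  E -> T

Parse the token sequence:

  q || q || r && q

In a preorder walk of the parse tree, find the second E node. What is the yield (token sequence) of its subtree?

q || q

[E [E [E [T [F q]]] || [T [F q]]] || [T [T [F r]] && [F q]]]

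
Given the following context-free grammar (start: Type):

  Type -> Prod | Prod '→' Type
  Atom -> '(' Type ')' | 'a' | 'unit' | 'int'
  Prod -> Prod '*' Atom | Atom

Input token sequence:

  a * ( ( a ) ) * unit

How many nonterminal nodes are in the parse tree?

[Type [Prod [Prod [Prod [Atom a]] * [Atom ( [Type [Prod [Atom ( [Type [Prod [Atom a]]] )]]] )]] * [Atom unit]]]

13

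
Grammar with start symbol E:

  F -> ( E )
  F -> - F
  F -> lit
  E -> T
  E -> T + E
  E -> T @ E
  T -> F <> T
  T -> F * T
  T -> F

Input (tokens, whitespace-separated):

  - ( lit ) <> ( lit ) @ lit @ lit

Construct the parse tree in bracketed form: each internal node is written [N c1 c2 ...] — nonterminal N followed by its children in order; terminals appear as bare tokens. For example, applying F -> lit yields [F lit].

[E [T [F - [F ( [E [T [F lit]]] )]] <> [T [F ( [E [T [F lit]]] )]]] @ [E [T [F lit]] @ [E [T [F lit]]]]]

E
T @ E
F <> T @ E
- F <> T @ E
- ( E ) <> T @ E
- ( T ) <> T @ E
- ( F ) <> T @ E
- ( lit ) <> T @ E
- ( lit ) <> F @ E
- ( lit ) <> ( E ) @ E
- ( lit ) <> ( T ) @ E
- ( lit ) <> ( F ) @ E
- ( lit ) <> ( lit ) @ E
- ( lit ) <> ( lit ) @ T @ E
- ( lit ) <> ( lit ) @ F @ E
- ( lit ) <> ( lit ) @ lit @ E
- ( lit ) <> ( lit ) @ lit @ T
- ( lit ) <> ( lit ) @ lit @ F
- ( lit ) <> ( lit ) @ lit @ lit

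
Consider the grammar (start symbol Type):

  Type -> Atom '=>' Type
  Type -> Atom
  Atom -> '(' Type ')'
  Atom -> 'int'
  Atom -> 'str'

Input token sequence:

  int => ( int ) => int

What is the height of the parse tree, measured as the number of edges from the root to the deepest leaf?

[Type [Atom int] => [Type [Atom ( [Type [Atom int]] )] => [Type [Atom int]]]]

5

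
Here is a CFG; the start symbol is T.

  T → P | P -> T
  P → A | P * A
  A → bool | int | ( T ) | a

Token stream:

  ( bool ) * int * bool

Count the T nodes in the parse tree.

2

[T [P [P [P [A ( [T [P [A bool]]] )]] * [A int]] * [A bool]]]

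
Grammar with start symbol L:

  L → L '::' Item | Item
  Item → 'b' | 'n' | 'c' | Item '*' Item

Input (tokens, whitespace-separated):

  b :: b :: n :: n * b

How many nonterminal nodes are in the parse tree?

10

[L [L [L [L [Item b]] :: [Item b]] :: [Item n]] :: [Item [Item n] * [Item b]]]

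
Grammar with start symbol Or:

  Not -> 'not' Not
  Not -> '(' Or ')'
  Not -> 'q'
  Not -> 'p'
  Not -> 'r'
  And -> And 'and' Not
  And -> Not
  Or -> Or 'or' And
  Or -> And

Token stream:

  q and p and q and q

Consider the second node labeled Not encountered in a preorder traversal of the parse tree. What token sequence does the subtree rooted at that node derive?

[Or [And [And [And [And [Not q]] and [Not p]] and [Not q]] and [Not q]]]

p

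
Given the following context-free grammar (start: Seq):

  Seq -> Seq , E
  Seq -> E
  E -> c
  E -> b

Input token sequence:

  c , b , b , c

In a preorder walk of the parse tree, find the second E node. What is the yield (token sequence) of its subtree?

[Seq [Seq [Seq [Seq [E c]] , [E b]] , [E b]] , [E c]]

b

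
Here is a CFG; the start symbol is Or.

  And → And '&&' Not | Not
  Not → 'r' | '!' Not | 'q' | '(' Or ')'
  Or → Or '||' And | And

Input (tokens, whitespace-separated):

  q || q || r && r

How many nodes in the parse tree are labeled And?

[Or [Or [Or [And [Not q]]] || [And [Not q]]] || [And [And [Not r]] && [Not r]]]

4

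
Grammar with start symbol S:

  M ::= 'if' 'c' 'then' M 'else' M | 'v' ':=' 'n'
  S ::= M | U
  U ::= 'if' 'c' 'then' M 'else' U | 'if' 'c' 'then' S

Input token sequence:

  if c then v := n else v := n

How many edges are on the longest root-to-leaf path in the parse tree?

3

[S [M if c then [M v := n] else [M v := n]]]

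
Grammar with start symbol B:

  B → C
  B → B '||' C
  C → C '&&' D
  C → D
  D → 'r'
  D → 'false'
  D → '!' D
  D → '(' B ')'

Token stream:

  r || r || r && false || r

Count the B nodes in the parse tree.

4

[B [B [B [B [C [D r]]] || [C [D r]]] || [C [C [D r]] && [D false]]] || [C [D r]]]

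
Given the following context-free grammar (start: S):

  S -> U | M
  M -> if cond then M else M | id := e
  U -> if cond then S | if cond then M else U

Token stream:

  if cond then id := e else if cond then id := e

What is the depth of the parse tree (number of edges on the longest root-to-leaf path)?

[S [U if cond then [M id := e] else [U if cond then [S [M id := e]]]]]

5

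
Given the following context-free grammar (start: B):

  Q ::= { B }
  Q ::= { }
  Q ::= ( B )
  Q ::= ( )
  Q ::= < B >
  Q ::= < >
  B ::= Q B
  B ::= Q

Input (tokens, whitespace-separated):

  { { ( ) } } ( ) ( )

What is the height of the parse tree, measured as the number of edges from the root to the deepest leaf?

6

[B [Q { [B [Q { [B [Q ( )]] }]] }] [B [Q ( )] [B [Q ( )]]]]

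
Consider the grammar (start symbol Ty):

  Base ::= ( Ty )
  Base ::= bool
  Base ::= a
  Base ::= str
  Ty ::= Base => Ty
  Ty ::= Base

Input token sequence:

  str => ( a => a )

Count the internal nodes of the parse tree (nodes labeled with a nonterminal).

8

[Ty [Base str] => [Ty [Base ( [Ty [Base a] => [Ty [Base a]]] )]]]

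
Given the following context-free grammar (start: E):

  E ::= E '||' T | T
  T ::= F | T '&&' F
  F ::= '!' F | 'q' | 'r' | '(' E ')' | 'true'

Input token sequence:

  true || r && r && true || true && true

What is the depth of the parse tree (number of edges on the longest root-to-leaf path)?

[E [E [E [T [F true]]] || [T [T [T [F r]] && [F r]] && [F true]]] || [T [T [F true]] && [F true]]]

6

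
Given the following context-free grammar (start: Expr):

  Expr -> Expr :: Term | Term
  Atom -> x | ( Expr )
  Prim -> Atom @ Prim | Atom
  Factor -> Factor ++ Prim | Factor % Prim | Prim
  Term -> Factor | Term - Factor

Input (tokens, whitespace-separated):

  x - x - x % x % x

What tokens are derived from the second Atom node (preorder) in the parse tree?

[Expr [Term [Term [Term [Factor [Prim [Atom x]]]] - [Factor [Prim [Atom x]]]] - [Factor [Factor [Factor [Prim [Atom x]]] % [Prim [Atom x]]] % [Prim [Atom x]]]]]

x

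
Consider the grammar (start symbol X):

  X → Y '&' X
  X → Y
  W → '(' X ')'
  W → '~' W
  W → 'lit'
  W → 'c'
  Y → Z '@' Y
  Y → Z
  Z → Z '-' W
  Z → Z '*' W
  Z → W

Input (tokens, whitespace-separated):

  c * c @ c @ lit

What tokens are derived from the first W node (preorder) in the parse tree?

[X [Y [Z [Z [W c]] * [W c]] @ [Y [Z [W c]] @ [Y [Z [W lit]]]]]]

c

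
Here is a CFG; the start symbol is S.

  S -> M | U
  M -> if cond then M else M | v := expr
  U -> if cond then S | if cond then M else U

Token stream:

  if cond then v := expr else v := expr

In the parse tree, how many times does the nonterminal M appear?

3

[S [M if cond then [M v := expr] else [M v := expr]]]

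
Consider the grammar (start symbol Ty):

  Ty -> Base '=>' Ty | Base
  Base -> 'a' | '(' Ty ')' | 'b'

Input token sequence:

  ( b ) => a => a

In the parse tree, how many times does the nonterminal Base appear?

[Ty [Base ( [Ty [Base b]] )] => [Ty [Base a] => [Ty [Base a]]]]

4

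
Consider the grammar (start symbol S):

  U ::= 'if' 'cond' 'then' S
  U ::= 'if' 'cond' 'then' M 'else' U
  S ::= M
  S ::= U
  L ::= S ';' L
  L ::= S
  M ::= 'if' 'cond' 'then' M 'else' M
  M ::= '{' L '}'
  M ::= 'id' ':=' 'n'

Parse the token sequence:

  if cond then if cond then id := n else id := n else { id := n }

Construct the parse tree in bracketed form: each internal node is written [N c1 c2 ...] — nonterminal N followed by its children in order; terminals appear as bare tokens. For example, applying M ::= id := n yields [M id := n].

S
M
if cond then M else M
if cond then if cond then M else M else M
if cond then if cond then id := n else M else M
if cond then if cond then id := n else id := n else M
if cond then if cond then id := n else id := n else { L }
if cond then if cond then id := n else id := n else { S }
if cond then if cond then id := n else id := n else { M }
if cond then if cond then id := n else id := n else { id := n }

[S [M if cond then [M if cond then [M id := n] else [M id := n]] else [M { [L [S [M id := n]]] }]]]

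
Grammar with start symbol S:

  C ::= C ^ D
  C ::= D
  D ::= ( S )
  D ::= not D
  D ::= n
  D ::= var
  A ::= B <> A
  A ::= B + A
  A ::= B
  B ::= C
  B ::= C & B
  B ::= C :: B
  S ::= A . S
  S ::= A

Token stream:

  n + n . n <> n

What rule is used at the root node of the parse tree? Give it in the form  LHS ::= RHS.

[S [A [B [C [D n]]] + [A [B [C [D n]]]]] . [S [A [B [C [D n]]] <> [A [B [C [D n]]]]]]]

S ::= A . S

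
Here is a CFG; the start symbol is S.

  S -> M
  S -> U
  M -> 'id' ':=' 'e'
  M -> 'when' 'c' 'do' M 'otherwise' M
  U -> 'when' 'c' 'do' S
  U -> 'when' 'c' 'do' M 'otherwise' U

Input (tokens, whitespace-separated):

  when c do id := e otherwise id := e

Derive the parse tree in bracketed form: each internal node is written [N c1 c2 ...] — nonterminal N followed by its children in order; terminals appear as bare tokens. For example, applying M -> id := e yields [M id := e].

S
M
when c do M otherwise M
when c do id := e otherwise M
when c do id := e otherwise id := e

[S [M when c do [M id := e] otherwise [M id := e]]]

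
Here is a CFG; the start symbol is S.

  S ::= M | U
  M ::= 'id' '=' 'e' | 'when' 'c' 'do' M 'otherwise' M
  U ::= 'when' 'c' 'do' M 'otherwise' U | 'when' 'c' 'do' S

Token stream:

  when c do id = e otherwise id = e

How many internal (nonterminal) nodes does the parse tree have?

4

[S [M when c do [M id = e] otherwise [M id = e]]]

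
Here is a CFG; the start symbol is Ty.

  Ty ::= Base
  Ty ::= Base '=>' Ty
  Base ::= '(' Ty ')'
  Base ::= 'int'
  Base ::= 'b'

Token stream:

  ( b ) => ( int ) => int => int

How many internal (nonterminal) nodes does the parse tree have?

12

[Ty [Base ( [Ty [Base b]] )] => [Ty [Base ( [Ty [Base int]] )] => [Ty [Base int] => [Ty [Base int]]]]]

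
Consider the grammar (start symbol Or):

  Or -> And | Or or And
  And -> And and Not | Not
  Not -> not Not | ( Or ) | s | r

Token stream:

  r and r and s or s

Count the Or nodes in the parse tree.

[Or [Or [And [And [And [Not r]] and [Not r]] and [Not s]]] or [And [Not s]]]

2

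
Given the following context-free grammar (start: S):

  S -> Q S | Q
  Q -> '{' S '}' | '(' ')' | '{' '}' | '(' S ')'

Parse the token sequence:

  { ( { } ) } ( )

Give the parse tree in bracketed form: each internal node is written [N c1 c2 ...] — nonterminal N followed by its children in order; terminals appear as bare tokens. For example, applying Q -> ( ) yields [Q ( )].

S
Q S
{ S } S
{ Q } S
{ ( S ) } S
{ ( Q ) } S
{ ( { } ) } S
{ ( { } ) } Q
{ ( { } ) } ( )

[S [Q { [S [Q ( [S [Q { }]] )]] }] [S [Q ( )]]]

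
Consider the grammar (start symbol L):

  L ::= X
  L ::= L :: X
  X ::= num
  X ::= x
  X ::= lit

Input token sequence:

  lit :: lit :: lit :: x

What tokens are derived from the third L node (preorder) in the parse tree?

[L [L [L [L [X lit]] :: [X lit]] :: [X lit]] :: [X x]]

lit :: lit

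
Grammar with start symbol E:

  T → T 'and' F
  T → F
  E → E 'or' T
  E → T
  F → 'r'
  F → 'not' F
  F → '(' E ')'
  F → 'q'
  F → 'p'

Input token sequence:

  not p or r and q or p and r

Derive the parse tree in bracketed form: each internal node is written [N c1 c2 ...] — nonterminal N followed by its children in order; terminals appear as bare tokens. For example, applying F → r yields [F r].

E
E or T
E or T or T
T or T or T
F or T or T
not F or T or T
not p or T or T
not p or T and F or T
not p or F and F or T
not p or r and F or T
not p or r and q or T
not p or r and q or T and F
not p or r and q or F and F
not p or r and q or p and F
not p or r and q or p and r

[E [E [E [T [F not [F p]]]] or [T [T [F r]] and [F q]]] or [T [T [F p]] and [F r]]]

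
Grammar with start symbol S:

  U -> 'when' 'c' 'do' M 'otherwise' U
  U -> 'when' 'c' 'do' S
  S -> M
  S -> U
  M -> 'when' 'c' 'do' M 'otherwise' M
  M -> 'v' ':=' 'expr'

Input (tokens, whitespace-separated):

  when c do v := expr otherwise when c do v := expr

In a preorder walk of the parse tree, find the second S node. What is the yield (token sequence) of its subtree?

v := expr

[S [U when c do [M v := expr] otherwise [U when c do [S [M v := expr]]]]]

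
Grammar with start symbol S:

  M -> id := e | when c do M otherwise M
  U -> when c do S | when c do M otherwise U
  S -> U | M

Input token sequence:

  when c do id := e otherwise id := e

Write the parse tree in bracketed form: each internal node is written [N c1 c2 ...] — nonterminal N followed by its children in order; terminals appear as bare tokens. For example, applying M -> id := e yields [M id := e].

S
M
when c do M otherwise M
when c do id := e otherwise M
when c do id := e otherwise id := e

[S [M when c do [M id := e] otherwise [M id := e]]]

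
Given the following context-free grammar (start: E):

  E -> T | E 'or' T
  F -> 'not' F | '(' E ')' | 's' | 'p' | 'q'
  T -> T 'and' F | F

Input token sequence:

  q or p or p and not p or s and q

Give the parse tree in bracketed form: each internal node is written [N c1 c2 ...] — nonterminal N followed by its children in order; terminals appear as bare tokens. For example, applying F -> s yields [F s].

[E [E [E [E [T [F q]]] or [T [F p]]] or [T [T [F p]] and [F not [F p]]]] or [T [T [F s]] and [F q]]]

E
E or T
E or T or T
E or T or T or T
T or T or T or T
F or T or T or T
q or T or T or T
q or F or T or T
q or p or T or T
q or p or T and F or T
q or p or F and F or T
q or p or p and F or T
q or p or p and not F or T
q or p or p and not p or T
q or p or p and not p or T and F
q or p or p and not p or F and F
q or p or p and not p or s and F
q or p or p and not p or s and q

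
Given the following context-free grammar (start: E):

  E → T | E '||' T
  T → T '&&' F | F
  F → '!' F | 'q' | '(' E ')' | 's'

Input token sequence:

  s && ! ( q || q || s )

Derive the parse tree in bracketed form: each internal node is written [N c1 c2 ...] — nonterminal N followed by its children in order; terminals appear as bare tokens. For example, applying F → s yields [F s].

[E [T [T [F s]] && [F ! [F ( [E [E [E [T [F q]]] || [T [F q]]] || [T [F s]]] )]]]]

E
T
T && F
F && F
s && F
s && ! F
s && ! ( E )
s && ! ( E || T )
s && ! ( E || T || T )
s && ! ( T || T || T )
s && ! ( F || T || T )
s && ! ( q || T || T )
s && ! ( q || F || T )
s && ! ( q || q || T )
s && ! ( q || q || F )
s && ! ( q || q || s )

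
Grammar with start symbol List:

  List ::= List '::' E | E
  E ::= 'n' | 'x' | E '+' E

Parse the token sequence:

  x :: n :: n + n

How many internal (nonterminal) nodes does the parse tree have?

[List [List [List [E x]] :: [E n]] :: [E [E n] + [E n]]]

8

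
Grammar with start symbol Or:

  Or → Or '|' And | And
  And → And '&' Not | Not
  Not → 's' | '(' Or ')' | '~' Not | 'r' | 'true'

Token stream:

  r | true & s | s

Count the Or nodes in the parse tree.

3

[Or [Or [Or [And [Not r]]] | [And [And [Not true]] & [Not s]]] | [And [Not s]]]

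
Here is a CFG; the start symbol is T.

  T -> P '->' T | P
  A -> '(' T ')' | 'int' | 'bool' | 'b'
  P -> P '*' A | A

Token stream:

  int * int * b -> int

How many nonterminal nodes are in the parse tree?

[T [P [P [P [A int]] * [A int]] * [A b]] -> [T [P [A int]]]]

10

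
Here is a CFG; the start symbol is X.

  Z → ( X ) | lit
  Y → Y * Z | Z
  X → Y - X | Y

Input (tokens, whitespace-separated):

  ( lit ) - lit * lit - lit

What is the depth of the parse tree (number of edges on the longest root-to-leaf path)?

6

[X [Y [Z ( [X [Y [Z lit]]] )]] - [X [Y [Y [Z lit]] * [Z lit]] - [X [Y [Z lit]]]]]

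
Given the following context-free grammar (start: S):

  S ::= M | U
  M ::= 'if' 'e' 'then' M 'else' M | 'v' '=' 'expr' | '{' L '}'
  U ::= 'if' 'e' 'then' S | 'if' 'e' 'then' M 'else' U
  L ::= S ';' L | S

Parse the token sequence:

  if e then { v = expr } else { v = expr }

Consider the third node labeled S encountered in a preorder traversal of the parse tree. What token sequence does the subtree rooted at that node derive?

v = expr

[S [M if e then [M { [L [S [M v = expr]]] }] else [M { [L [S [M v = expr]]] }]]]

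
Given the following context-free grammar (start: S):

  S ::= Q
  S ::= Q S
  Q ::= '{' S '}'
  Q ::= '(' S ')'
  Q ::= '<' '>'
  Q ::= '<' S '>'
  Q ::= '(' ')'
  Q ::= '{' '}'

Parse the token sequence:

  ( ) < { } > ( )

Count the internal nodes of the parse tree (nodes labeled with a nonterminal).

8

[S [Q ( )] [S [Q < [S [Q { }]] >] [S [Q ( )]]]]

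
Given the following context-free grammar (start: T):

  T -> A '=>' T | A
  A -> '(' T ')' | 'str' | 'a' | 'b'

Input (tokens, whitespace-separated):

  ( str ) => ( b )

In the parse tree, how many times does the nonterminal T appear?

[T [A ( [T [A str]] )] => [T [A ( [T [A b]] )]]]

4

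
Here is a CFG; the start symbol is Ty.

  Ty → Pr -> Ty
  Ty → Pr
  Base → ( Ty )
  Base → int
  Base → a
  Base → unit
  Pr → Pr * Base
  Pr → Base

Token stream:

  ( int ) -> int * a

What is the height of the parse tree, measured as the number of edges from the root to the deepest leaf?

[Ty [Pr [Base ( [Ty [Pr [Base int]]] )]] -> [Ty [Pr [Pr [Base int]] * [Base a]]]]

6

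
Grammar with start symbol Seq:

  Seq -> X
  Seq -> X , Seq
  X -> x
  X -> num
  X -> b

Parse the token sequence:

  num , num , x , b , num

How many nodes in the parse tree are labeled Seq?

[Seq [X num] , [Seq [X num] , [Seq [X x] , [Seq [X b] , [Seq [X num]]]]]]

5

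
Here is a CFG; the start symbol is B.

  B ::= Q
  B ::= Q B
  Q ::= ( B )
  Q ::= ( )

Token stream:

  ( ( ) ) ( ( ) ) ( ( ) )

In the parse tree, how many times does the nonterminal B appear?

[B [Q ( [B [Q ( )]] )] [B [Q ( [B [Q ( )]] )] [B [Q ( [B [Q ( )]] )]]]]

6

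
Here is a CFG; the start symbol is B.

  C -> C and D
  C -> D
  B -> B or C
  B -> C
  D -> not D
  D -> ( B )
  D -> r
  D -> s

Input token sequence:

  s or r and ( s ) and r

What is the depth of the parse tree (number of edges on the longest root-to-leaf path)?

[B [B [C [D s]]] or [C [C [C [D r]] and [D ( [B [C [D s]]] )]] and [D r]]]

7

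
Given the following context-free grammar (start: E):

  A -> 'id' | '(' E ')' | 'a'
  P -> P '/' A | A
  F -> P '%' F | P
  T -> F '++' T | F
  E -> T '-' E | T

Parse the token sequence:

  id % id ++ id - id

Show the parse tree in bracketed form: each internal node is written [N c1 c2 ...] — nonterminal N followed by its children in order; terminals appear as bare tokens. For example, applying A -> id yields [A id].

[E [T [F [P [A id]] % [F [P [A id]]]] ++ [T [F [P [A id]]]]] - [E [T [F [P [A id]]]]]]

E
T - E
F ++ T - E
P % F ++ T - E
A % F ++ T - E
id % F ++ T - E
id % P ++ T - E
id % A ++ T - E
id % id ++ T - E
id % id ++ F - E
id % id ++ P - E
id % id ++ A - E
id % id ++ id - E
id % id ++ id - T
id % id ++ id - F
id % id ++ id - P
id % id ++ id - A
id % id ++ id - id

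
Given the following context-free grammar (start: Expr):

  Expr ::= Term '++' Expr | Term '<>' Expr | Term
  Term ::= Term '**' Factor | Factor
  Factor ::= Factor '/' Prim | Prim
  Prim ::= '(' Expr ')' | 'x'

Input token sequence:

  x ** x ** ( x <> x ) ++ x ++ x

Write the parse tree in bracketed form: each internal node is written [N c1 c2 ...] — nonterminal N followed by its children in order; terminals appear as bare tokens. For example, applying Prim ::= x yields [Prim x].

[Expr [Term [Term [Term [Factor [Prim x]]] ** [Factor [Prim x]]] ** [Factor [Prim ( [Expr [Term [Factor [Prim x]]] <> [Expr [Term [Factor [Prim x]]]]] )]]] ++ [Expr [Term [Factor [Prim x]]] ++ [Expr [Term [Factor [Prim x]]]]]]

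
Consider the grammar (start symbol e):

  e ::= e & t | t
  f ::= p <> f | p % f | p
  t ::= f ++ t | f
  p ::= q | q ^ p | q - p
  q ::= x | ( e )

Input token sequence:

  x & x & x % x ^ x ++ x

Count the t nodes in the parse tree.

4

[e [e [e [t [f [p [q x]]]]] & [t [f [p [q x]]]]] & [t [f [p [q x]] % [f [p [q x] ^ [p [q x]]]]] ++ [t [f [p [q x]]]]]]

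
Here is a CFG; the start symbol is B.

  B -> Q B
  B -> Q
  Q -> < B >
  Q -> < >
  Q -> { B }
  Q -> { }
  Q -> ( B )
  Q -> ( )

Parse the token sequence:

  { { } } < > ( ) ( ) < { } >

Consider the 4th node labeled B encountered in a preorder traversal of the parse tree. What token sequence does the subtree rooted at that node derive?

( ) ( ) < { } >

[B [Q { [B [Q { }]] }] [B [Q < >] [B [Q ( )] [B [Q ( )] [B [Q < [B [Q { }]] >]]]]]]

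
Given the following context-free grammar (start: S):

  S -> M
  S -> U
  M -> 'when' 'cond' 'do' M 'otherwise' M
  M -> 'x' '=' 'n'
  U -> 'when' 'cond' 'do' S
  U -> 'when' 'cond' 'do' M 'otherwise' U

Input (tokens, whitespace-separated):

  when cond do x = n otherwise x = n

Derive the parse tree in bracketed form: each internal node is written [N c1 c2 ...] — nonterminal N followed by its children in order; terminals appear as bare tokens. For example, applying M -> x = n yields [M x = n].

[S [M when cond do [M x = n] otherwise [M x = n]]]

S
M
when cond do M otherwise M
when cond do x = n otherwise M
when cond do x = n otherwise x = n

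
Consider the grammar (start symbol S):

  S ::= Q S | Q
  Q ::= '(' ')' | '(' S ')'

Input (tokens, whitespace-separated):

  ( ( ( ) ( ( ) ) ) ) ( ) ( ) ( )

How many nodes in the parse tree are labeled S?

[S [Q ( [S [Q ( [S [Q ( )] [S [Q ( [S [Q ( )]] )]]] )]] )] [S [Q ( )] [S [Q ( )] [S [Q ( )]]]]]

8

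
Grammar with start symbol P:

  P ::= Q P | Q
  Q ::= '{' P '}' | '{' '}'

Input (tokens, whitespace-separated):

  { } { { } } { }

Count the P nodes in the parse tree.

4

[P [Q { }] [P [Q { [P [Q { }]] }] [P [Q { }]]]]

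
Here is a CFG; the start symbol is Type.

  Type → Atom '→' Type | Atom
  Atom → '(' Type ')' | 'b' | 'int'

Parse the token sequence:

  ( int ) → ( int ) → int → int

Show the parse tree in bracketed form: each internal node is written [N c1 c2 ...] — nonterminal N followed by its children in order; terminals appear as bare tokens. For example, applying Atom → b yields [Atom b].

Type
Atom → Type
( Type ) → Type
( Atom ) → Type
( int ) → Type
( int ) → Atom → Type
( int ) → ( Type ) → Type
( int ) → ( Atom ) → Type
( int ) → ( int ) → Type
( int ) → ( int ) → Atom → Type
( int ) → ( int ) → int → Type
( int ) → ( int ) → int → Atom
( int ) → ( int ) → int → int

[Type [Atom ( [Type [Atom int]] )] → [Type [Atom ( [Type [Atom int]] )] → [Type [Atom int] → [Type [Atom int]]]]]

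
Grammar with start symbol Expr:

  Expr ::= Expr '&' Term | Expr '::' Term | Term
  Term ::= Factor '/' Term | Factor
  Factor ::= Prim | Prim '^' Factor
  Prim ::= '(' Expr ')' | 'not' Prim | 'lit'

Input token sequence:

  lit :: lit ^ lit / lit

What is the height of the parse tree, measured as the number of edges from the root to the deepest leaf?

[Expr [Expr [Term [Factor [Prim lit]]]] :: [Term [Factor [Prim lit] ^ [Factor [Prim lit]]] / [Term [Factor [Prim lit]]]]]

5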